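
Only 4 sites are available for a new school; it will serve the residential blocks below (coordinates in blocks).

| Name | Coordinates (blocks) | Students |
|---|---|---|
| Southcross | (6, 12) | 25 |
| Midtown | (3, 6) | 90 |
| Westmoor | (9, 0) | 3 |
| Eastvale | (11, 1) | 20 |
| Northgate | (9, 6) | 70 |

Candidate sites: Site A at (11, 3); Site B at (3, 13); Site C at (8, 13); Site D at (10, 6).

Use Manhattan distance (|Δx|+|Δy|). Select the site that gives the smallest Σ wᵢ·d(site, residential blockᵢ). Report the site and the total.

Total weighted distance at each candidate:
  Site A (11, 3): total = 1745
  Site B (3, 13): total = 2097
  Site C (8, 13): total = 2057
  Site D (10, 6): total = 1091
Minimum is at Site D with total 1091 blocks.

Site D, total 1091 blocks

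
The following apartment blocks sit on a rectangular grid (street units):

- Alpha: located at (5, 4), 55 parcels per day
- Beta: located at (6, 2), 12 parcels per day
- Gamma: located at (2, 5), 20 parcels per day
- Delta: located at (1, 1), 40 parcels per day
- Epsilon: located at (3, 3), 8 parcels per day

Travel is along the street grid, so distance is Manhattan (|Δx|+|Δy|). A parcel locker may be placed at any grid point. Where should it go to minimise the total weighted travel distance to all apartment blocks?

Manhattan distance separates: Σwᵢ(|x−xᵢ|+|y−yᵢ|) = Σwᵢ|x−xᵢ| + Σwᵢ|y−yᵢ|, so x and y are optimised independently as 1-D weighted medians.
Total weight W = 135; half = 67.5.
x-coordinate, sorted with cumulative weight:
  x=1 (Delta, w=40) cum 40
  x=2 (Gamma, w=20) cum 60
  x=3 (Epsilon, w=8) cum 68  ← median
  x=5 (Alpha, w=55) cum 123
  x=6 (Beta, w=12) cum 135
⇒ x* = 3
y-coordinate, sorted with cumulative weight:
  y=1 (Delta, w=40) cum 40
  y=2 (Beta, w=12) cum 52
  y=3 (Epsilon, w=8) cum 60
  y=4 (Alpha, w=55) cum 115  ← median
  y=5 (Gamma, w=20) cum 135
⇒ y* = 4

(3, 4)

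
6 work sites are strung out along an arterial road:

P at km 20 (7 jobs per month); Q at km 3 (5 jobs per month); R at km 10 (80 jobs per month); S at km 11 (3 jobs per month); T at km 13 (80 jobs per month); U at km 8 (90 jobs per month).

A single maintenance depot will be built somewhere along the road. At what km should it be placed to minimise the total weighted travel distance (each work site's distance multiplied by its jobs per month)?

x = 10

For a sum of weighted absolute distances on a line, the optimum is the weighted median (not the mean). Total weight W = 265; half-weight = 132.5.
Sort by position and accumulate weight:
  km 3 (Q, w=5) → cum 5
  km 8 (U, w=90) → cum 95
  km 10 (R, w=80) → cum 175  ≥ 132.5 → median here
  km 11 (S, w=3) → cum 178
  km 13 (T, w=80) → cum 258
  km 20 (P, w=7) → cum 265
Optimal location: km 10.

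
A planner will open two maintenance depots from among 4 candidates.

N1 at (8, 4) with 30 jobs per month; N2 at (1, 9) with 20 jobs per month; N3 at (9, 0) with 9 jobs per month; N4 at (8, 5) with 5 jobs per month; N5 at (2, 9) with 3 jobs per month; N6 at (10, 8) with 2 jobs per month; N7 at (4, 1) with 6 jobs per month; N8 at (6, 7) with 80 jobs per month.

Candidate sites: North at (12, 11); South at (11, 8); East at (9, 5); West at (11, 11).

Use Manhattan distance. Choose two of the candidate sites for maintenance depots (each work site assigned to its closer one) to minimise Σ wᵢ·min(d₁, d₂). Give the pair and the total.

{South, East}, total 816

Evaluate every pair (each demand assigned to the nearer of the two):
  {South, East}: total = 816
  {North, East}: total = 845
  {East, West}: total = 845
  {North, South}: total = 1146
  {South, West}: total = 1146
  {North, West}: total = 1565
Best pair: {South, East} with total 816.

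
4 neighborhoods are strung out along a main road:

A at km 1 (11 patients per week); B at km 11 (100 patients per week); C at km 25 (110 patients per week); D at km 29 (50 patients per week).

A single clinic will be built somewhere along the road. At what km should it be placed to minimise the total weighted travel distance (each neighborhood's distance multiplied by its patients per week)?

x = 25

For a sum of weighted absolute distances on a line, the optimum is the weighted median (not the mean). Total weight W = 271; half-weight = 135.5.
Sort by position and accumulate weight:
  km 1 (A, w=11) → cum 11
  km 11 (B, w=100) → cum 111
  km 25 (C, w=110) → cum 221  ≥ 135.5 → median here
  km 29 (D, w=50) → cum 271
Optimal location: km 25.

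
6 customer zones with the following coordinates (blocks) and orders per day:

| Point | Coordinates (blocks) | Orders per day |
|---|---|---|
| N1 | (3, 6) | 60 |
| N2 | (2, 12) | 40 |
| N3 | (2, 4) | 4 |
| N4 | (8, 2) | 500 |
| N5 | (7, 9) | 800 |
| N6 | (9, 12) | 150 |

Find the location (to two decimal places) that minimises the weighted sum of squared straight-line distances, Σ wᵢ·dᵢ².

(7.22, 6.99)

The minimiser of Σwᵢ‖p−pᵢ‖² is the weighted centroid p* = (Σwᵢpᵢ)/(Σwᵢ).
Σwᵢ = 1554.
Σwᵢxᵢ = 60·3 + 40·2 + 4·2 + 500·8 + 800·7 + 150·9 = 11218.
Σwᵢyᵢ = 60·6 + 40·12 + 4·4 + 500·2 + 800·9 + 150·12 = 10856.
x* = 11218/1554 = 7.22, y* = 10856/1554 = 6.99.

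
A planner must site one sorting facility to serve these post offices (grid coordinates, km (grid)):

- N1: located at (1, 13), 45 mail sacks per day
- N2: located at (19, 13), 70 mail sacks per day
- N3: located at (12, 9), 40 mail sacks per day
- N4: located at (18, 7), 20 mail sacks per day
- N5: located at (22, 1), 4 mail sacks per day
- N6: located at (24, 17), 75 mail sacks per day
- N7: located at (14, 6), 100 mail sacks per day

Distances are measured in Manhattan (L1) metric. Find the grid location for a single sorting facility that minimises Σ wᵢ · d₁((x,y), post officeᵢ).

Manhattan distance separates: Σwᵢ(|x−xᵢ|+|y−yᵢ|) = Σwᵢ|x−xᵢ| + Σwᵢ|y−yᵢ|, so x and y are optimised independently as 1-D weighted medians.
Total weight W = 354; half = 177.
x-coordinate, sorted with cumulative weight:
  x=1 (N1, w=45) cum 45
  x=12 (N3, w=40) cum 85
  x=14 (N7, w=100) cum 185  ← median
  x=18 (N4, w=20) cum 205
  x=19 (N2, w=70) cum 275
  x=22 (N5, w=4) cum 279
  x=24 (N6, w=75) cum 354
⇒ x* = 14
y-coordinate, sorted with cumulative weight:
  y=1 (N5, w=4) cum 4
  y=6 (N7, w=100) cum 104
  y=7 (N4, w=20) cum 124
  y=9 (N3, w=40) cum 164
  y=13 (N1, w=45) cum 209  ← median
  y=13 (N2, w=70) cum 279
  y=17 (N6, w=75) cum 354
⇒ y* = 13

(14, 13)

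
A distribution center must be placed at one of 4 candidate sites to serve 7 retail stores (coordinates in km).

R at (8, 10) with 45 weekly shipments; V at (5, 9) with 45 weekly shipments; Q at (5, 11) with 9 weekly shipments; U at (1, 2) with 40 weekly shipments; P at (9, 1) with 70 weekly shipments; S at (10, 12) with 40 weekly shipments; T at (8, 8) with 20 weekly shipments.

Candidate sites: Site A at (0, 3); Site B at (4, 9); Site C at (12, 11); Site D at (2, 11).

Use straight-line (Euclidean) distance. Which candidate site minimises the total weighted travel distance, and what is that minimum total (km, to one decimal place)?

Total weighted distance at each candidate:
  Site A (0, 3): total = 2343.5
  Site B (4, 9): total = 1566.5
  Site C (12, 11): total = 2064.9
  Site D (2, 11): total = 2136.3
Minimum is at Site B with total 1566.5 km.

Site B, total 1566.5 km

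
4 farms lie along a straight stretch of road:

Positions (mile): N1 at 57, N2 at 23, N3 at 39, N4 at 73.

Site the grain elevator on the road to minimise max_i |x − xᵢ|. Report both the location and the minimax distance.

location 48, max distance 25

The 1-center on a line is the midpoint of the two extreme points: leftmost at 23, rightmost at 73.
Optimal location = (23 + 73)/2 = 48; maximum distance = (73 − 23)/2 = 25.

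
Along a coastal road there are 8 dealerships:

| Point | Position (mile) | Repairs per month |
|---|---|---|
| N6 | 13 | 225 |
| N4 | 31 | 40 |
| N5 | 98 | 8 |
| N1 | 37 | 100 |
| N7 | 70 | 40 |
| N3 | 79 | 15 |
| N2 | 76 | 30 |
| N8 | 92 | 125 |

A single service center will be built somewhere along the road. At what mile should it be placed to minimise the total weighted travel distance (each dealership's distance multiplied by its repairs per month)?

x = 37

For a sum of weighted absolute distances on a line, the optimum is the weighted median (not the mean). Total weight W = 583; half-weight = 291.5.
Sort by position and accumulate weight:
  mile 13 (N6, w=225) → cum 225
  mile 31 (N4, w=40) → cum 265
  mile 37 (N1, w=100) → cum 365  ≥ 291.5 → median here
  mile 70 (N7, w=40) → cum 405
  mile 76 (N2, w=30) → cum 435
  mile 79 (N3, w=15) → cum 450
  mile 92 (N8, w=125) → cum 575
  mile 98 (N5, w=8) → cum 583
Optimal location: mile 37.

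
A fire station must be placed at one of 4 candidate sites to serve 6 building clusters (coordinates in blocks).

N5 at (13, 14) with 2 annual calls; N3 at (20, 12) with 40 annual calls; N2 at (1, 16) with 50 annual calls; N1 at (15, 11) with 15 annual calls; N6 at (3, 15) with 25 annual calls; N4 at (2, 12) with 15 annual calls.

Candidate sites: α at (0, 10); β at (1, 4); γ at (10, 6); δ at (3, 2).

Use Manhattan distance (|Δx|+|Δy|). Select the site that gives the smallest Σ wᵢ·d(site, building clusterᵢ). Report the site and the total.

Total weighted distance at each candidate:
  α (0, 10): total = 1764
  β (1, 4): total = 2499
  γ (10, 6): total = 2372
  δ (3, 2): total = 2729
Minimum is at α with total 1764 blocks.

α, total 1764 blocks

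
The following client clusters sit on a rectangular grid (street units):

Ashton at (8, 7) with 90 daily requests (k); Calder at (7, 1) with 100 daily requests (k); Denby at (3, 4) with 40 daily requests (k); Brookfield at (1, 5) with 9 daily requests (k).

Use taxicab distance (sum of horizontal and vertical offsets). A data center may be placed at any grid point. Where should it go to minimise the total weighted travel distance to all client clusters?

Manhattan distance separates: Σwᵢ(|x−xᵢ|+|y−yᵢ|) = Σwᵢ|x−xᵢ| + Σwᵢ|y−yᵢ|, so x and y are optimised independently as 1-D weighted medians.
Total weight W = 239; half = 119.5.
x-coordinate, sorted with cumulative weight:
  x=1 (Brookfield, w=9) cum 9
  x=3 (Denby, w=40) cum 49
  x=7 (Calder, w=100) cum 149  ← median
  x=8 (Ashton, w=90) cum 239
⇒ x* = 7
y-coordinate, sorted with cumulative weight:
  y=1 (Calder, w=100) cum 100
  y=4 (Denby, w=40) cum 140  ← median
  y=5 (Brookfield, w=9) cum 149
  y=7 (Ashton, w=90) cum 239
⇒ y* = 4

(7, 4)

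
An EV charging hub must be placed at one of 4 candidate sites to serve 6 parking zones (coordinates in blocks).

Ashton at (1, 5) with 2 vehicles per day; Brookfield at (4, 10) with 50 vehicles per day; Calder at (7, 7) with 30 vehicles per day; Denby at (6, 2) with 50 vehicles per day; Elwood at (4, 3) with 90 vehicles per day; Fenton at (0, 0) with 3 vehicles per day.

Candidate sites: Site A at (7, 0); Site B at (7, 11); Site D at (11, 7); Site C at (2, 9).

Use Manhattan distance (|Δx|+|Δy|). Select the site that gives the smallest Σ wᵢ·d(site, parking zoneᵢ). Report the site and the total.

Site A, total 1593 blocks

Total weighted distance at each candidate:
  Site A (7, 0): total = 1593
  Site B (7, 11): total = 1888
  Site D (11, 7): total = 2188
  Site C (2, 9): total = 1673
Minimum is at Site A with total 1593 blocks.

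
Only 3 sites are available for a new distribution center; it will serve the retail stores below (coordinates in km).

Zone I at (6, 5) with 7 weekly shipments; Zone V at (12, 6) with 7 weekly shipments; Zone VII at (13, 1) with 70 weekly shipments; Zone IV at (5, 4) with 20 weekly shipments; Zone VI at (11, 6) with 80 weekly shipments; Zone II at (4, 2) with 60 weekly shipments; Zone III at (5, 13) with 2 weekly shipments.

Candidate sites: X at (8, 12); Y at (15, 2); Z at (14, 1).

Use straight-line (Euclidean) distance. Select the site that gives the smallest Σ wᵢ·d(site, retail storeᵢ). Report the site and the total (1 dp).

Total weighted distance at each candidate:
  X (8, 12): total = 2307.3
  Y (15, 2): total = 1604.2
  Z (14, 1): total = 1459.5
Minimum is at Z with total 1459.5 km.

Z, total 1459.5 km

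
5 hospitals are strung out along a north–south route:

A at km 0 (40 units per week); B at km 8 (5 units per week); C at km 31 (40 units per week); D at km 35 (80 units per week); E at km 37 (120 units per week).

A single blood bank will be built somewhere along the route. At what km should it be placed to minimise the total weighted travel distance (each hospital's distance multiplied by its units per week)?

x = 35

For a sum of weighted absolute distances on a line, the optimum is the weighted median (not the mean). Total weight W = 285; half-weight = 142.5.
Sort by position and accumulate weight:
  km 0 (A, w=40) → cum 40
  km 8 (B, w=5) → cum 45
  km 31 (C, w=40) → cum 85
  km 35 (D, w=80) → cum 165  ≥ 142.5 → median here
  km 37 (E, w=120) → cum 285
Optimal location: km 35.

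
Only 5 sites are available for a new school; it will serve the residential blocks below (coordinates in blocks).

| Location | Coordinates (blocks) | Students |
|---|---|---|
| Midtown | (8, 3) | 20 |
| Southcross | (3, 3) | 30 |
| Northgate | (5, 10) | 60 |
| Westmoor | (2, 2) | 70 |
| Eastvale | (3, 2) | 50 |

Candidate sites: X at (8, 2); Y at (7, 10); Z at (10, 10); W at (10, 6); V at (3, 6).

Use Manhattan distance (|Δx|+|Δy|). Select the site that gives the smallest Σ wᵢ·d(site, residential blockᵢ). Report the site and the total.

V, total 1160 blocks

Total weighted distance at each candidate:
  X (8, 2): total = 1530
  Y (7, 10): total = 2120
  Z (10, 10): total = 2770
  W (10, 6): total = 2330
  V (3, 6): total = 1160
Minimum is at V with total 1160 blocks.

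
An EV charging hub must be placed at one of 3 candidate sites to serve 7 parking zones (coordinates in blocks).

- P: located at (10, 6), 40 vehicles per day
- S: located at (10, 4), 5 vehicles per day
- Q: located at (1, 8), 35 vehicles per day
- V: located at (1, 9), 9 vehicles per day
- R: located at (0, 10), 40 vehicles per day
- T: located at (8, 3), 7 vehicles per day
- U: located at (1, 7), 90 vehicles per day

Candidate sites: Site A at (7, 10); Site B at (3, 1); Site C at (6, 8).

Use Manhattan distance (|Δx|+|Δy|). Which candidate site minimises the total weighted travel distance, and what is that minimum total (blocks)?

Total weighted distance at each candidate:
  Site A (7, 10): total = 1814
  Site B (3, 1): total = 2184
  Site C (6, 8): total = 1418
Minimum is at Site C with total 1418 blocks.

Site C, total 1418 blocks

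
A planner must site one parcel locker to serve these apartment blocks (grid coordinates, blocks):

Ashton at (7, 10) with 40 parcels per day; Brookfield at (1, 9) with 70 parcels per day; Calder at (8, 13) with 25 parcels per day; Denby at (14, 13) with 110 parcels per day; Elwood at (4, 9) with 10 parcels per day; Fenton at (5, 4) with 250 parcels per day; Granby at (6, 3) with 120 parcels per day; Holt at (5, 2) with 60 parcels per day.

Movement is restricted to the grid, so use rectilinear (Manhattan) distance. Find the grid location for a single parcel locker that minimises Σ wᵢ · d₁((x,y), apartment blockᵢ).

(5, 4)

Manhattan distance separates: Σwᵢ(|x−xᵢ|+|y−yᵢ|) = Σwᵢ|x−xᵢ| + Σwᵢ|y−yᵢ|, so x and y are optimised independently as 1-D weighted medians.
Total weight W = 685; half = 342.5.
x-coordinate, sorted with cumulative weight:
  x=1 (Brookfield, w=70) cum 70
  x=4 (Elwood, w=10) cum 80
  x=5 (Fenton, w=250) cum 330
  x=5 (Holt, w=60) cum 390  ← median
  x=6 (Granby, w=120) cum 510
  x=7 (Ashton, w=40) cum 550
  x=8 (Calder, w=25) cum 575
  x=14 (Denby, w=110) cum 685
⇒ x* = 5
y-coordinate, sorted with cumulative weight:
  y=2 (Holt, w=60) cum 60
  y=3 (Granby, w=120) cum 180
  y=4 (Fenton, w=250) cum 430  ← median
  y=9 (Brookfield, w=70) cum 500
  y=9 (Elwood, w=10) cum 510
  y=10 (Ashton, w=40) cum 550
  y=13 (Calder, w=25) cum 575
  y=13 (Denby, w=110) cum 685
⇒ y* = 4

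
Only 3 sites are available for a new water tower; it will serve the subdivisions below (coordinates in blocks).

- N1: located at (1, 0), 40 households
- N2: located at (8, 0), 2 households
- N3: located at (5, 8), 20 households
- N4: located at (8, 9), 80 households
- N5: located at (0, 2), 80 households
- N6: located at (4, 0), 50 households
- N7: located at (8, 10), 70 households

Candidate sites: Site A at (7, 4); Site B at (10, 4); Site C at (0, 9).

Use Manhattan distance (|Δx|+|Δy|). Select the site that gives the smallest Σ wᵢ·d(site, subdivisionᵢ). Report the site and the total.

Site A, total 2570 blocks

Total weighted distance at each candidate:
  Site A (7, 4): total = 2570
  Site B (10, 4): total = 3292
  Site C (0, 9): total = 3034
Minimum is at Site A with total 2570 blocks.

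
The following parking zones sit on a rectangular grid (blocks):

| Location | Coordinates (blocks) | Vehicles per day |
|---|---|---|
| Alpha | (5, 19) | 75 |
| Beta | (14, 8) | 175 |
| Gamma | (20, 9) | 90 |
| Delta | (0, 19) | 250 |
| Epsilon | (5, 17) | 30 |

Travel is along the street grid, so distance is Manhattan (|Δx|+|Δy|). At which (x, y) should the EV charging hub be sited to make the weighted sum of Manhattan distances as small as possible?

(5, 19)

Manhattan distance separates: Σwᵢ(|x−xᵢ|+|y−yᵢ|) = Σwᵢ|x−xᵢ| + Σwᵢ|y−yᵢ|, so x and y are optimised independently as 1-D weighted medians.
Total weight W = 620; half = 310.
x-coordinate, sorted with cumulative weight:
  x=0 (Delta, w=250) cum 250
  x=5 (Alpha, w=75) cum 325  ← median
  x=5 (Epsilon, w=30) cum 355
  x=14 (Beta, w=175) cum 530
  x=20 (Gamma, w=90) cum 620
⇒ x* = 5
y-coordinate, sorted with cumulative weight:
  y=8 (Beta, w=175) cum 175
  y=9 (Gamma, w=90) cum 265
  y=17 (Epsilon, w=30) cum 295
  y=19 (Alpha, w=75) cum 370  ← median
  y=19 (Delta, w=250) cum 620
⇒ y* = 19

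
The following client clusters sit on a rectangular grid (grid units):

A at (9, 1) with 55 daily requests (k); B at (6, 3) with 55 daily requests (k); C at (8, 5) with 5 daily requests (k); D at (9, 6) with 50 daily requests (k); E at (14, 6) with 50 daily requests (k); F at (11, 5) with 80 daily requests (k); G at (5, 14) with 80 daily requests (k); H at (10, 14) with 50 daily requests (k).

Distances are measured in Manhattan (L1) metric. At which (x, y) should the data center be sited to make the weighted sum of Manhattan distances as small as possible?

(9, 6)

Manhattan distance separates: Σwᵢ(|x−xᵢ|+|y−yᵢ|) = Σwᵢ|x−xᵢ| + Σwᵢ|y−yᵢ|, so x and y are optimised independently as 1-D weighted medians.
Total weight W = 425; half = 212.5.
x-coordinate, sorted with cumulative weight:
  x=5 (G, w=80) cum 80
  x=6 (B, w=55) cum 135
  x=8 (C, w=5) cum 140
  x=9 (A, w=55) cum 195
  x=9 (D, w=50) cum 245  ← median
  x=10 (H, w=50) cum 295
  x=11 (F, w=80) cum 375
  x=14 (E, w=50) cum 425
⇒ x* = 9
y-coordinate, sorted with cumulative weight:
  y=1 (A, w=55) cum 55
  y=3 (B, w=55) cum 110
  y=5 (C, w=5) cum 115
  y=5 (F, w=80) cum 195
  y=6 (D, w=50) cum 245  ← median
  y=6 (E, w=50) cum 295
  y=14 (G, w=80) cum 375
  y=14 (H, w=50) cum 425
⇒ y* = 6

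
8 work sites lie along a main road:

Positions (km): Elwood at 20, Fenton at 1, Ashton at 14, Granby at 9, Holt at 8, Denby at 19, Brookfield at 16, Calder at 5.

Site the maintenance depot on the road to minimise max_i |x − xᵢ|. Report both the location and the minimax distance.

The 1-center on a line is the midpoint of the two extreme points: leftmost at 1, rightmost at 20.
Optimal location = (1 + 20)/2 = 10.5; maximum distance = (20 − 1)/2 = 9.5.

location 10.5, max distance 9.5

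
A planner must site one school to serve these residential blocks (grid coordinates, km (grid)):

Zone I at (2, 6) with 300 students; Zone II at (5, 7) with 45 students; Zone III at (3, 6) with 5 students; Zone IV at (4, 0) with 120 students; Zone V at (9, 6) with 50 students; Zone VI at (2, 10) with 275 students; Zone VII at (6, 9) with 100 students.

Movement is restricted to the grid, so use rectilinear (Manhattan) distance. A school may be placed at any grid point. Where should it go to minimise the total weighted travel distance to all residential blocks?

Manhattan distance separates: Σwᵢ(|x−xᵢ|+|y−yᵢ|) = Σwᵢ|x−xᵢ| + Σwᵢ|y−yᵢ|, so x and y are optimised independently as 1-D weighted medians.
Total weight W = 895; half = 447.5.
x-coordinate, sorted with cumulative weight:
  x=2 (Zone I, w=300) cum 300
  x=2 (Zone VI, w=275) cum 575  ← median
  x=3 (Zone III, w=5) cum 580
  x=4 (Zone IV, w=120) cum 700
  x=5 (Zone II, w=45) cum 745
  x=6 (Zone VII, w=100) cum 845
  x=9 (Zone V, w=50) cum 895
⇒ x* = 2
y-coordinate, sorted with cumulative weight:
  y=0 (Zone IV, w=120) cum 120
  y=6 (Zone I, w=300) cum 420
  y=6 (Zone III, w=5) cum 425
  y=6 (Zone V, w=50) cum 475  ← median
  y=7 (Zone II, w=45) cum 520
  y=9 (Zone VII, w=100) cum 620
  y=10 (Zone VI, w=275) cum 895
⇒ y* = 6

(2, 6)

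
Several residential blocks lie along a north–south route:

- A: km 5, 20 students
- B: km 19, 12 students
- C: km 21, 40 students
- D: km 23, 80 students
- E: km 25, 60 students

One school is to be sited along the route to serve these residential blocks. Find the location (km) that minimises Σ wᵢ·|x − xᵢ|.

x = 23

For a sum of weighted absolute distances on a line, the optimum is the weighted median (not the mean). Total weight W = 212; half-weight = 106.
Sort by position and accumulate weight:
  km 5 (A, w=20) → cum 20
  km 19 (B, w=12) → cum 32
  km 21 (C, w=40) → cum 72
  km 23 (D, w=80) → cum 152  ≥ 106 → median here
  km 25 (E, w=60) → cum 212
Optimal location: km 23.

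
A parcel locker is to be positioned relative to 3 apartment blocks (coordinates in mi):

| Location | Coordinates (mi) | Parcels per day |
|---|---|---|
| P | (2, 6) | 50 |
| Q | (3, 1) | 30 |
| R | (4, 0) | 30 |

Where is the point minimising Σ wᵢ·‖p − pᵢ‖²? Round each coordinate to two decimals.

(2.82, 3.00)

The minimiser of Σwᵢ‖p−pᵢ‖² is the weighted centroid p* = (Σwᵢpᵢ)/(Σwᵢ).
Σwᵢ = 110.
Σwᵢxᵢ = 50·2 + 30·3 + 30·4 = 310.
Σwᵢyᵢ = 50·6 + 30·1 + 30·0 = 330.
x* = 310/110 = 2.82, y* = 330/110 = 3.00.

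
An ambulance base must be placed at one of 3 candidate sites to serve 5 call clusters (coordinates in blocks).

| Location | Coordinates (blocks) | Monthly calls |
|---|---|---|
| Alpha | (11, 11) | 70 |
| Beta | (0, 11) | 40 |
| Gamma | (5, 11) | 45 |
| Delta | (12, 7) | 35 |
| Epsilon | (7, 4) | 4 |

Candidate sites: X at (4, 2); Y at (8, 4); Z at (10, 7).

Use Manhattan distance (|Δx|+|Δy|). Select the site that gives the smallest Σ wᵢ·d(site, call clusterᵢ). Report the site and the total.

Total weighted distance at each candidate:
  X (4, 2): total = 2565
  Y (8, 4): total = 1999
  Z (10, 7): total = 1409
Minimum is at Z with total 1409 blocks.

Z, total 1409 blocks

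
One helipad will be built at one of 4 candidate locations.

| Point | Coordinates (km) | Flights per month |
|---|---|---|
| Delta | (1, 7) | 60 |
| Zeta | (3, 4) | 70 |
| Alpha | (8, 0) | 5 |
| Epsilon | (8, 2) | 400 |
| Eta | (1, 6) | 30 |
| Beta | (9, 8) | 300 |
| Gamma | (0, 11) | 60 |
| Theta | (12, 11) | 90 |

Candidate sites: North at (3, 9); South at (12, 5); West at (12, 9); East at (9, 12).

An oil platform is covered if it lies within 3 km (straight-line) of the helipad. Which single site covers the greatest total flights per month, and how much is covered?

West, covering 90

Coverage radius r = 3 km; a point is covered iff (Δx)²+(Δy)² ≤ 3² = 9.
  North (3, 9): covers {Delta} → 60
  South (12, 5): covers {none} → 0
  West (12, 9): covers {Theta} → 90
  East (9, 12): covers {none} → 0
Maximum coverage at West: 90 flights per month.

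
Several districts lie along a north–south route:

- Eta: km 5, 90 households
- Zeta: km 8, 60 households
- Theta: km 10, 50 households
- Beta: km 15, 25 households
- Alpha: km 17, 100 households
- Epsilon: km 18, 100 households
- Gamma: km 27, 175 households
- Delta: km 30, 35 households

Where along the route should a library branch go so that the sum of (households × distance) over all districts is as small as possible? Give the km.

For a sum of weighted absolute distances on a line, the optimum is the weighted median (not the mean). Total weight W = 635; half-weight = 317.5.
Sort by position and accumulate weight:
  km 5 (Eta, w=90) → cum 90
  km 8 (Zeta, w=60) → cum 150
  km 10 (Theta, w=50) → cum 200
  km 15 (Beta, w=25) → cum 225
  km 17 (Alpha, w=100) → cum 325  ≥ 317.5 → median here
  km 18 (Epsilon, w=100) → cum 425
  km 27 (Gamma, w=175) → cum 600
  km 30 (Delta, w=35) → cum 635
Optimal location: km 17.

x = 17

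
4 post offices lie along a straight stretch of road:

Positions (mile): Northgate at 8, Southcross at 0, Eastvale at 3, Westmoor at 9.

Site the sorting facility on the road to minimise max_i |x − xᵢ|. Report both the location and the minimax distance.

The 1-center on a line is the midpoint of the two extreme points: leftmost at 0, rightmost at 9.
Optimal location = (0 + 9)/2 = 4.5; maximum distance = (9 − 0)/2 = 4.5.

location 4.5, max distance 4.5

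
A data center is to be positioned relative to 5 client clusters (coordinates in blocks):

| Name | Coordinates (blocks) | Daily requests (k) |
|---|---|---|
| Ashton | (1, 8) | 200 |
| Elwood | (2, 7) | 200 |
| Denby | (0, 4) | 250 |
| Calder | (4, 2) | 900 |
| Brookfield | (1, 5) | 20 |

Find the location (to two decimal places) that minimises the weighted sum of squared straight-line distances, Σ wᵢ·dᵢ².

The minimiser of Σwᵢ‖p−pᵢ‖² is the weighted centroid p* = (Σwᵢpᵢ)/(Σwᵢ).
Σwᵢ = 1570.
Σwᵢxᵢ = 200·1 + 200·2 + 250·0 + 900·4 + 20·1 = 4220.
Σwᵢyᵢ = 200·8 + 200·7 + 250·4 + 900·2 + 20·5 = 5900.
x* = 4220/1570 = 2.69, y* = 5900/1570 = 3.76.

(2.69, 3.76)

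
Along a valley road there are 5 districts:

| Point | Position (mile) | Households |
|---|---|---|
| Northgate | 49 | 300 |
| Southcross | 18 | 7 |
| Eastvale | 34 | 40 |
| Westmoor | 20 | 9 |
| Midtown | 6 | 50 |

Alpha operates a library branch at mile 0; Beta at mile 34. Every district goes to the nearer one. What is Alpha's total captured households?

The indifferent point is the midpoint (0+34)/2 = 17; districts left of it (closer to Alpha at 0) go to Alpha, those right go to Beta.
  Midtown at 6 (w=50) → Alpha
  Southcross at 18 (w=7) → Beta
  Westmoor at 20 (w=9) → Beta
  Eastvale at 34 (w=40) → Beta
  Northgate at 49 (w=300) → Beta
Alpha captures 50; Beta captures 356.

50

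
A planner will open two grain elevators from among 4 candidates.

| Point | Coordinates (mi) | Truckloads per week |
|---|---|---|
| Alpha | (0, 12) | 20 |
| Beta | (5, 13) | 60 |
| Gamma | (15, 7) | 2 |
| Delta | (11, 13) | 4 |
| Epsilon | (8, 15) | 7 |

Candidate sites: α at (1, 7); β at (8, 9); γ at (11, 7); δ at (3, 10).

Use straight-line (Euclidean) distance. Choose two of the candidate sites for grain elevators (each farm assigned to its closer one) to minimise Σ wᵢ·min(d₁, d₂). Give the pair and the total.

Evaluate every pair (each demand assigned to the nearer of the two):
  {β, δ}: total = 365.0
  {γ, δ}: total = 369.9
  {α, δ}: total = 396.9
  {α, β}: total = 478.5
  {β, γ}: total = 540.9
  {α, γ}: total = 626.5
Best pair: {β, δ} with total 365.0.

{β, δ}, total 365.0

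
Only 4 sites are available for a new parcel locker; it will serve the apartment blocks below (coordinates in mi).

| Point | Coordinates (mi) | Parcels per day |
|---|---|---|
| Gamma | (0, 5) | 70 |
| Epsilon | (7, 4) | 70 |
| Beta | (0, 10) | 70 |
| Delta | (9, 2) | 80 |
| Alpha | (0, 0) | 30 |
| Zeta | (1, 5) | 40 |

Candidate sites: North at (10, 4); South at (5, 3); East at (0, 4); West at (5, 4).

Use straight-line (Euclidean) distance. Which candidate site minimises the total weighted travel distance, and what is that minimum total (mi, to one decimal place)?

West, total 1758.4 mi

Total weighted distance at each candidate:
  North (10, 4): total = 2594.0
  South (5, 3): total = 1819.3
  East (0, 4): total = 1894.1
  West (5, 4): total = 1758.4
Minimum is at West with total 1758.4 mi.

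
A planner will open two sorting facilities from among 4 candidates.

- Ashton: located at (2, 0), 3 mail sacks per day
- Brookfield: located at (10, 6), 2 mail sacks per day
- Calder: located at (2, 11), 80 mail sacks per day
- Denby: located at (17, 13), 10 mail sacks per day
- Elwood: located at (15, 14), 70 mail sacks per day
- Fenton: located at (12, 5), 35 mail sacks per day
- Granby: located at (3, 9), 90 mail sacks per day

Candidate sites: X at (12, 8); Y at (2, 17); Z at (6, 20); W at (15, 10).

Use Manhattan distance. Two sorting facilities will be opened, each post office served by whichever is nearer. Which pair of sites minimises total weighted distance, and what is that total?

Evaluate every pair (each demand assigned to the nearer of the two):
  {Y, W}: total = 1969
  {X, Y}: total = 2184
  {X, W}: total = 2437
  {X, Z}: total = 2837
  {Z, W}: total = 2907
  {Y, Z}: total = 3342
Best pair: {Y, W} with total 1969.

{Y, W}, total 1969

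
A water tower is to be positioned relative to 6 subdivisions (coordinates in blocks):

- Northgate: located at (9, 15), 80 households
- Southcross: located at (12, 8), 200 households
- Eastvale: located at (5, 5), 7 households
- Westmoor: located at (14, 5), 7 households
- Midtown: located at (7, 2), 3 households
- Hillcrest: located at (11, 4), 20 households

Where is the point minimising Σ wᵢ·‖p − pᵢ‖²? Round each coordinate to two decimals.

The minimiser of Σwᵢ‖p−pᵢ‖² is the weighted centroid p* = (Σwᵢpᵢ)/(Σwᵢ).
Σwᵢ = 317.
Σwᵢxᵢ = 80·9 + 200·12 + 7·5 + 7·14 + 3·7 + 20·11 = 3494.
Σwᵢyᵢ = 80·15 + 200·8 + 7·5 + 7·5 + 3·2 + 20·4 = 2956.
x* = 3494/317 = 11.02, y* = 2956/317 = 9.32.

(11.02, 9.32)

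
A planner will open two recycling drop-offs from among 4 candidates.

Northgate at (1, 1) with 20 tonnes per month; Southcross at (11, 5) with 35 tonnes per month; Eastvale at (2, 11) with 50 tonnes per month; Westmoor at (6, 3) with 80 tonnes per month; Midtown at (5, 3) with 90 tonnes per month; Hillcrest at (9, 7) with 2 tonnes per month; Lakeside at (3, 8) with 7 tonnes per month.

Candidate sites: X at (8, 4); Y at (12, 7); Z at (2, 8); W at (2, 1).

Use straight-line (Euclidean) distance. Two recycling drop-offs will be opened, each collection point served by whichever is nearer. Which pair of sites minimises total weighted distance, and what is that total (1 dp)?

Evaluate every pair (each demand assigned to the nearer of the two):
  {X, Z}: total = 878.9
  {X, W}: total = 1106.3
  {Z, W}: total = 1205.5
  {X, Y}: total = 1205.9
  {Y, W}: total = 1336.0
  {Y, Z}: total = 1419.7
Best pair: {X, Z} with total 878.9.

{X, Z}, total 878.9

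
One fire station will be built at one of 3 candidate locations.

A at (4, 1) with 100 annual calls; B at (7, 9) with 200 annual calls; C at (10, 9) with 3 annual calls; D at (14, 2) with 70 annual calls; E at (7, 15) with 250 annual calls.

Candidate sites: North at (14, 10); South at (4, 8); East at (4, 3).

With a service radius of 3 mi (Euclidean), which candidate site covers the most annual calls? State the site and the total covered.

Coverage radius r = 3 mi; a point is covered iff (Δx)²+(Δy)² ≤ 3² = 9.
  North (14, 10): covers {none} → 0
  South (4, 8): covers {none} → 0
  East (4, 3): covers {A} → 100
Maximum coverage at East: 100 annual calls.

East, covering 100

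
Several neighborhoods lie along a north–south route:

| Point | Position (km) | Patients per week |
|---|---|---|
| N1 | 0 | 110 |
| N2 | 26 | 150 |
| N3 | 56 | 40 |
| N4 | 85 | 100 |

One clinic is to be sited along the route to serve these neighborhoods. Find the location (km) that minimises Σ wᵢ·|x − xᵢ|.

For a sum of weighted absolute distances on a line, the optimum is the weighted median (not the mean). Total weight W = 400; half-weight = 200.
Sort by position and accumulate weight:
  km 0 (N1, w=110) → cum 110
  km 26 (N2, w=150) → cum 260  ≥ 200 → median here
  km 56 (N3, w=40) → cum 300
  km 85 (N4, w=100) → cum 400
Optimal location: km 26.

x = 26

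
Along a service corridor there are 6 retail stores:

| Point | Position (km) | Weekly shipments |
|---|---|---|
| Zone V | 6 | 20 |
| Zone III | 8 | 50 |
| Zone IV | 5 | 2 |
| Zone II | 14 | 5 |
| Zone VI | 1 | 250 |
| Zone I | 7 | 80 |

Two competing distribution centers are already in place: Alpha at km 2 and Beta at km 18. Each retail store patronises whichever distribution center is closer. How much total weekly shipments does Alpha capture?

The indifferent point is the midpoint (2+18)/2 = 10; retail stores left of it (closer to Alpha at 2) go to Alpha, those right go to Beta.
  Zone VI at 1 (w=250) → Alpha
  Zone IV at 5 (w=2) → Alpha
  Zone V at 6 (w=20) → Alpha
  Zone I at 7 (w=80) → Alpha
  Zone III at 8 (w=50) → Alpha
  Zone II at 14 (w=5) → Beta
Alpha captures 402; Beta captures 5.

402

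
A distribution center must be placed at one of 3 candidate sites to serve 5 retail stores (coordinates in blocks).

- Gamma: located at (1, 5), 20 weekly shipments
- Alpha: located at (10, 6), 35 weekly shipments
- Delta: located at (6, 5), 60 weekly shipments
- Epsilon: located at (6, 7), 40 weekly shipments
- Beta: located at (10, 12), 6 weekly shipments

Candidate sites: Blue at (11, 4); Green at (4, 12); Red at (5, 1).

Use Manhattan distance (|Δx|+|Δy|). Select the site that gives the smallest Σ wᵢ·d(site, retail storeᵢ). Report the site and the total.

Total weighted distance at each candidate:
  Blue (11, 4): total = 1059
  Green (4, 12): total = 1476
  Red (5, 1): total = 1186
Minimum is at Blue with total 1059 blocks.

Blue, total 1059 blocks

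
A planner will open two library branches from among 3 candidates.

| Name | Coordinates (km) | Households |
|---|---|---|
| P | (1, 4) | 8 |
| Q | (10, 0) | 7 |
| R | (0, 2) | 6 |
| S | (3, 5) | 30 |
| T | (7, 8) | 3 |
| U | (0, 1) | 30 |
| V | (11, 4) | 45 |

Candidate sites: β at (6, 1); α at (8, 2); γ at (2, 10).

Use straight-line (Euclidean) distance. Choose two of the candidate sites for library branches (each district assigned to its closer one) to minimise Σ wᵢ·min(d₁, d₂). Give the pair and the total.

Evaluate every pair (each demand assigned to the nearer of the two):
  {β, α}: total = 613.4
  {α, γ}: total = 689.7
  {β, γ}: total = 720.6
Best pair: {β, α} with total 613.4.

{β, α}, total 613.4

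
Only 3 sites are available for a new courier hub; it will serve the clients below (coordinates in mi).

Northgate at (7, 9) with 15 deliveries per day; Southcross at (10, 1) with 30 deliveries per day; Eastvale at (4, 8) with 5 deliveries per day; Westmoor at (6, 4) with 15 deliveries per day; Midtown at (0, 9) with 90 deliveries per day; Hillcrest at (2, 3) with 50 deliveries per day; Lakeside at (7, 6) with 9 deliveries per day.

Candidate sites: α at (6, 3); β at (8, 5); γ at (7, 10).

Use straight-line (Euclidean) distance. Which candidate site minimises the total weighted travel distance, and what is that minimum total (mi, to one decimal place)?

Total weighted distance at each candidate:
  α (6, 3): total = 1259.5
  β (8, 5): total = 1388.5
  γ (7, 10): total = 1511.4
Minimum is at α with total 1259.5 mi.

α, total 1259.5 mi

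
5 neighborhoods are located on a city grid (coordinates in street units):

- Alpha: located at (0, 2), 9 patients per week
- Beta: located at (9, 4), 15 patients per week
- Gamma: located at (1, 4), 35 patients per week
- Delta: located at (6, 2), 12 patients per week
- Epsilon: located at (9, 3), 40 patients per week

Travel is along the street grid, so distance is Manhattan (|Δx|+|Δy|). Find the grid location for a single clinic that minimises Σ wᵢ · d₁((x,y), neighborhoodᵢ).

Manhattan distance separates: Σwᵢ(|x−xᵢ|+|y−yᵢ|) = Σwᵢ|x−xᵢ| + Σwᵢ|y−yᵢ|, so x and y are optimised independently as 1-D weighted medians.
Total weight W = 111; half = 55.5.
x-coordinate, sorted with cumulative weight:
  x=0 (Alpha, w=9) cum 9
  x=1 (Gamma, w=35) cum 44
  x=6 (Delta, w=12) cum 56  ← median
  x=9 (Beta, w=15) cum 71
  x=9 (Epsilon, w=40) cum 111
⇒ x* = 6
y-coordinate, sorted with cumulative weight:
  y=2 (Alpha, w=9) cum 9
  y=2 (Delta, w=12) cum 21
  y=3 (Epsilon, w=40) cum 61  ← median
  y=4 (Beta, w=15) cum 76
  y=4 (Gamma, w=35) cum 111
⇒ y* = 3

(6, 3)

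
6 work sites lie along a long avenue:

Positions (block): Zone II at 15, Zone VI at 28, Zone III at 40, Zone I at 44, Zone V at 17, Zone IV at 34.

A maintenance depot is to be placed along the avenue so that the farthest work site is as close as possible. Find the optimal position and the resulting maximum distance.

location 29.5, max distance 14.5

The 1-center on a line is the midpoint of the two extreme points: leftmost at 15, rightmost at 44.
Optimal location = (15 + 44)/2 = 29.5; maximum distance = (44 − 15)/2 = 14.5.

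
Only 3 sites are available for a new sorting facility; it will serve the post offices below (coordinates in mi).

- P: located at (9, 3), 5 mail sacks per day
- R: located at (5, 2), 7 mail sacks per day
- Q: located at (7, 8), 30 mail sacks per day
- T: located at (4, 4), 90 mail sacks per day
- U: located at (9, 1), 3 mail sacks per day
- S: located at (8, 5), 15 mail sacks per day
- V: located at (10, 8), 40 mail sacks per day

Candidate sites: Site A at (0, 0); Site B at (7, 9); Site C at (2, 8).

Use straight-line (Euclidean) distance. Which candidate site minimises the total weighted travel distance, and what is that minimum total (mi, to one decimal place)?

Site B, total 850.4 mi

Total weighted distance at each candidate:
  Site A (0, 0): total = 1594.1
  Site B (7, 9): total = 850.4
  Site C (2, 8): total = 1092.8
Minimum is at Site B with total 850.4 mi.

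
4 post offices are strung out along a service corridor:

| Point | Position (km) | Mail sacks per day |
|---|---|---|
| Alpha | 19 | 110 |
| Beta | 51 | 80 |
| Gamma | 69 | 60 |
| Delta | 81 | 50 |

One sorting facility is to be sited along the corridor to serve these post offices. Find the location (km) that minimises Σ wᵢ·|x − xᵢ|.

x = 51

For a sum of weighted absolute distances on a line, the optimum is the weighted median (not the mean). Total weight W = 300; half-weight = 150.
Sort by position and accumulate weight:
  km 19 (Alpha, w=110) → cum 110
  km 51 (Beta, w=80) → cum 190  ≥ 150 → median here
  km 69 (Gamma, w=60) → cum 250
  km 81 (Delta, w=50) → cum 300
Optimal location: km 51.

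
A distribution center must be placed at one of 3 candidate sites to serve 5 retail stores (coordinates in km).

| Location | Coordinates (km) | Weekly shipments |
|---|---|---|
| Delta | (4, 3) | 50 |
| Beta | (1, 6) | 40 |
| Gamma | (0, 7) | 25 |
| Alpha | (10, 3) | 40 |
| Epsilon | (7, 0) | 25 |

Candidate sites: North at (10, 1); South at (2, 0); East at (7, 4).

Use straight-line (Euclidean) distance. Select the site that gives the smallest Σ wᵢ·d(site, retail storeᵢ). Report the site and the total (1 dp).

East, total 828.0 km

Total weighted distance at each candidate:
  North (10, 1): total = 1178.7
  South (2, 0): total = 1072.4
  East (7, 4): total = 828.0
Minimum is at East with total 828.0 km.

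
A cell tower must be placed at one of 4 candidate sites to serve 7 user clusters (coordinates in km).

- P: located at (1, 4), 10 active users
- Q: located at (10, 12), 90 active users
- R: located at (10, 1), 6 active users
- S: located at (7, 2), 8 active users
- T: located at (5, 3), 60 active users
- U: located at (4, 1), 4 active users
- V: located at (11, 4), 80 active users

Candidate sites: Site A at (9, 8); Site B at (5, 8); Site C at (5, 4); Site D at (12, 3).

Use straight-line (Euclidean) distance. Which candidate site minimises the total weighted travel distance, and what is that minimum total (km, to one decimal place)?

Total weighted distance at each candidate:
  Site A (9, 8): total = 1329.9
  Site B (5, 8): total = 1640.2
  Site C (5, 4): total = 1499.3
  Site D (12, 3): total = 1564.1
Minimum is at Site A with total 1329.9 km.

Site A, total 1329.9 km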